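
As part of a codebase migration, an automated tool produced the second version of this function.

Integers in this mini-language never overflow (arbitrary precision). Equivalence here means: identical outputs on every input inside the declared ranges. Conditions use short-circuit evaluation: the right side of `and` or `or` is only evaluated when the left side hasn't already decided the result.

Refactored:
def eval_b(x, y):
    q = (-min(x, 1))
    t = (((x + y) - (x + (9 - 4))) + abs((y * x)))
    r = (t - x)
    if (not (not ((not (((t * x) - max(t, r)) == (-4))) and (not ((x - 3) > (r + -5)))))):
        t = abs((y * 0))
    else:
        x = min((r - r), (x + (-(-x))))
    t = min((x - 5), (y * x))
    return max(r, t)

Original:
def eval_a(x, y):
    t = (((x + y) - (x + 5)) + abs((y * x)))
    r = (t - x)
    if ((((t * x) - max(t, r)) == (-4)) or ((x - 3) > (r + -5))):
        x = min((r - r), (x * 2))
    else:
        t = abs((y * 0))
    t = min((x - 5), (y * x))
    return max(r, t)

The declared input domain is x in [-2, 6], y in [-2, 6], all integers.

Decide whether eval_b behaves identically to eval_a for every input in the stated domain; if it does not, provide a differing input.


The two versions differ — the changes include local variable names differ, plus statement counts differ, plus min/max/abs usage differs, plus arithmetic usage differs, plus boolean connective usage differs, plus constant usage differs.
Tracing x=0, y=4: eval_a: t := -1 | r := -1 | ((((t * x) - max(t, r)) == (-4)) or ((x - 3) > (r + -5))): true | x := 0 | t := -5 | result -1 | eval_b: q := 0 | t := -1 | r := -1 | (not (not ((not (((t * x) - max(t, r)) == (-4))) and (not ((x - 3) > (r + -5)))))): false | x := 0 | t := -5 | result -1 — matching result -1.
Checked all 81 inputs in the declared domain: the outputs agree on every one.
verdict: equivalent


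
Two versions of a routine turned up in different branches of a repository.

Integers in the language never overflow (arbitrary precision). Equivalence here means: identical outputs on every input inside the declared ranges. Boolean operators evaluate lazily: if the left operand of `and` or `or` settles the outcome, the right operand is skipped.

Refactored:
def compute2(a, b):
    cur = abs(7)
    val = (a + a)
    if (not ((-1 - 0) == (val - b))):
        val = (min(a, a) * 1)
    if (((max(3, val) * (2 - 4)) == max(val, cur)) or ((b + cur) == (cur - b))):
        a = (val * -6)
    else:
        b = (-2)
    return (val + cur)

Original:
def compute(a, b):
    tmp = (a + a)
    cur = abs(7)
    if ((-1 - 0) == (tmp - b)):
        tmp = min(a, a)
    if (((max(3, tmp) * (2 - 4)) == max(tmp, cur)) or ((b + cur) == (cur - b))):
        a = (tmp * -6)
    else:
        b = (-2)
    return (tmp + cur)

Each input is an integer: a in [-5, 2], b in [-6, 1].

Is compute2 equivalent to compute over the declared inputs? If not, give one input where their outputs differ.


Take a=-5, b=-6.
compute: tmp=-10, then cur=7, then ((-1 - 0) == (tmp - b)) is false, then (((max(3, tmp) * (2 - 4)) == max(tmp, cur)) or ((b + cur) == (cur - b))) is false, then b=-2, then returns -3
compute2: cur=7, then val=-10, then (not ((-1 - 0) == (val - b))) is true, then val=-5, then (((max(3, val) * (2 - 4)) == max(val, cur)) or ((b + cur) == (cur - b))) is false, then b=-2, then returns 2
-3 and 2 differ, so these are not the same function on this domain.
verdict: not equivalent; witness: a=-5, b=-6


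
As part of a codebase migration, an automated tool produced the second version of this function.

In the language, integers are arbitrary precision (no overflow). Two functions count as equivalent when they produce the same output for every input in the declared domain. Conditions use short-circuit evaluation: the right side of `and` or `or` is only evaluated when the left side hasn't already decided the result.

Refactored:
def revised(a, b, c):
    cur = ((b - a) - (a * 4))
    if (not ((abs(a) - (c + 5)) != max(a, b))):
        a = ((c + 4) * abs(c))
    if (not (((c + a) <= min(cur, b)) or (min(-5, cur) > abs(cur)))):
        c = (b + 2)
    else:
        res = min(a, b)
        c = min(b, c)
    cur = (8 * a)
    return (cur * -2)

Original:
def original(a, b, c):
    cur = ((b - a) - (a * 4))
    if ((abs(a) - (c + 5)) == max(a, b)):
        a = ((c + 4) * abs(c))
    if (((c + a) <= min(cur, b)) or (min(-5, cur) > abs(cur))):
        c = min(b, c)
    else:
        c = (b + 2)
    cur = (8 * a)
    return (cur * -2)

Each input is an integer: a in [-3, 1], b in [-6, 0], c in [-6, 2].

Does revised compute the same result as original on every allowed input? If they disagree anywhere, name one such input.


Reading the diff, among the changes: local variable names differ, statement counts differ, min/max/abs usage differs, boolean connective usage differs, comparison usage differs.
One worked example (a=-2, b=-4, c=-4) — original: cur := 6 | ((abs(a) - (c + 5)) == max(a, b)): false | (((c + a) <= min(cur, b)) or (min(-5, cur) > abs(cur))): true | c := -4 | cur := -16 | result 32; revised: cur := 6 | (not ((abs(a) - (c + 5)) != max(a, b))): false | (not (((c + a) <= min(cur, b)) or (min(-5, cur) > abs(cur)))): false | res := -4 | c := -4 | cur := -16 | result 32; agreement on 32.
Every one of the 315 inputs gives matching results.
verdict: equivalent


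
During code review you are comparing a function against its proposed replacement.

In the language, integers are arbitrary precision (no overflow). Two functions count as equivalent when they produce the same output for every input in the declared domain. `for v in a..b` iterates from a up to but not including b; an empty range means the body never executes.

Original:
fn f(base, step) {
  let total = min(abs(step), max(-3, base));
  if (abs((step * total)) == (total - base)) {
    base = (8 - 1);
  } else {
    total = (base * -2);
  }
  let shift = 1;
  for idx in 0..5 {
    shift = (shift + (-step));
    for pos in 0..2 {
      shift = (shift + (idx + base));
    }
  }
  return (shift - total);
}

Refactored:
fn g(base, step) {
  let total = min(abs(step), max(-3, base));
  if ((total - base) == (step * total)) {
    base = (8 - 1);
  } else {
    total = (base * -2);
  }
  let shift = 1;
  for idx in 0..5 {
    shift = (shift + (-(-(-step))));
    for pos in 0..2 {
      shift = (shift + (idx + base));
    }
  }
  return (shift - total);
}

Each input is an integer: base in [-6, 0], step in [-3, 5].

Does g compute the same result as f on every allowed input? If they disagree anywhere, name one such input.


Evaluate both at base=-6, step=1.
f: total := -3 | (abs((step * total)) == (total - base)): true | base := 7 | shift := 1 | iter idx=0: | shift := 0 | iter pos=0: | shift := 7 | iter pos=1: | shift := 14 | iter idx=1: | shift := 13 | iter pos=0: | shift := 21 | iter pos=1: | shift := 29 | iter idx=2: | shift := 28 | iter pos=0: | shift := 37 | iter pos=1: | shift := 46 | iter idx=3: | shift := 45 | iter pos=0: | shift := 55 | iter pos=1: | shift := 65 | iter idx=4: | shift := 64 | iter pos=0: | shift := 75 | iter pos=1: | shift := 86 | result 89
g: total := -3 | ((total - base) == (step * total)): false | total := 12 | shift := 1 | iter idx=0: | shift := 0 | iter pos=0: | shift := -6 | iter pos=1: | shift := -12 | iter idx=1: | shift := -13 | iter pos=0: | shift := -18 | iter pos=1: | shift := -23 | iter idx=2: | shift := -24 | iter pos=0: | shift := -28 | iter pos=1: | shift := -32 | iter idx=3: | shift := -33 | iter pos=0: | shift := -36 | iter pos=1: | shift := -39 | iter idx=4: | shift := -40 | iter pos=0: | shift := -42 | iter pos=1: | shift := -44 | result -56
89 vs -56 — the two versions disagree here.
verdict: not equivalent; witness: base=-6, step=1


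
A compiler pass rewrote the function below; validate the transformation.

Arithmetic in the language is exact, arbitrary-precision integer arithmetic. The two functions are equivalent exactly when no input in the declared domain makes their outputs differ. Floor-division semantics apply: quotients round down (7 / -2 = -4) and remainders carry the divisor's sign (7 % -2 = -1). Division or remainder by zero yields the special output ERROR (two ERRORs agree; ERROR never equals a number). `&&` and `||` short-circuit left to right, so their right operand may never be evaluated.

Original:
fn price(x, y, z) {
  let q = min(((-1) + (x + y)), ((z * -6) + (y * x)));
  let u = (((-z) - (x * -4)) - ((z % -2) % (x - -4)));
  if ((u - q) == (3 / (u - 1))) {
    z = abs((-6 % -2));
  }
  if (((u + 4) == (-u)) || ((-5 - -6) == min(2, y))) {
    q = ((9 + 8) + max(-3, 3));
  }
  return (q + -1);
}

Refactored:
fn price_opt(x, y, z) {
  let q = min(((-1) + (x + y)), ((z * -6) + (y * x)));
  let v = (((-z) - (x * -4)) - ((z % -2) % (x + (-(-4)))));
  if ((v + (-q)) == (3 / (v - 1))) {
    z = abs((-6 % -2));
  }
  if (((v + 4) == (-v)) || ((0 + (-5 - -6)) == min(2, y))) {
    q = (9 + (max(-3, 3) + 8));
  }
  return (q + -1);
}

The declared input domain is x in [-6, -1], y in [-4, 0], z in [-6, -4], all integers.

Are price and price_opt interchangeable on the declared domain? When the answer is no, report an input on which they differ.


The two versions differ — the changes include arithmetic usage differs, plus constant usage differs, plus local variable names differ.
Spot check at x=-6, y=-1, z=-5 — price: q=-8, then u=-18, then ((u - q) == (3 / (u - 1))) is false, then (((u + 4) == (-u)) || ((-5 - -6) == min(2, y))) is false, then returns -9. price_opt: q=-8, then v=-18, then ((v + (-q)) == (3 / (v - 1))) is false, then (((v + 4) == (-v)) || ((0 + (-5 - -6)) == min(2, y))) is false, then returns -9. Both give -9.
Across all 90 domain points the two functions coincide.
verdict: equivalent


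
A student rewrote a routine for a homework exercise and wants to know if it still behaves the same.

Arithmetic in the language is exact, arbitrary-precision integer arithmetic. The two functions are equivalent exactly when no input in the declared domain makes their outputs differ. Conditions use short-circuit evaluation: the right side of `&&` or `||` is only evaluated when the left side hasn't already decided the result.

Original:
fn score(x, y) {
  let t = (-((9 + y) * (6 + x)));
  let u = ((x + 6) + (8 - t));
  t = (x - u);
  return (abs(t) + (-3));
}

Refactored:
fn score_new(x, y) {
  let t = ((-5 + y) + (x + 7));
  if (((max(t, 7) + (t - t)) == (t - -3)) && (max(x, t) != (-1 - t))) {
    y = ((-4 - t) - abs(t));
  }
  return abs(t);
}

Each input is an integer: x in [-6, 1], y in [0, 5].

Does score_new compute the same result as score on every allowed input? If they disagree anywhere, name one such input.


On input x=-6, y=0, score returns 11 while score_new returns 4.
verdict: not equivalent; witness: x=-6, y=0


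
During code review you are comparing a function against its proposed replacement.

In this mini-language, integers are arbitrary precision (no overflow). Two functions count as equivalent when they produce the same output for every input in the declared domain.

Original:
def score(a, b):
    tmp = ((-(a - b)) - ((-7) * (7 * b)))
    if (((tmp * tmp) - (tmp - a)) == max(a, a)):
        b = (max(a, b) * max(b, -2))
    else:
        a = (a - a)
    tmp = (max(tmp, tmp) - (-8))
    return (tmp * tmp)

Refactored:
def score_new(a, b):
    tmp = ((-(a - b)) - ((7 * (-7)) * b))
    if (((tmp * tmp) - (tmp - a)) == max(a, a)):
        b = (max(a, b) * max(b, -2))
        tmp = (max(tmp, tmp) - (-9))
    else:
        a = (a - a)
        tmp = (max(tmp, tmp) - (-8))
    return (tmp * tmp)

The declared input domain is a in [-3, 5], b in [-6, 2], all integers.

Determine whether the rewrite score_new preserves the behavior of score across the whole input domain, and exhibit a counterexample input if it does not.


There is a counterexample at a=-1, b=0: 81 on one side, 100 on the other.
score: tmp=1, then (((tmp * tmp) - (tmp - a)) == max(a, a)) is true, then b=0, then tmp=9, then returns 81
score_new: tmp=1, then (((tmp * tmp) - (tmp - a)) == max(a, a)) is true, then b=0, then tmp=10, then returns 100
verdict: not equivalent; witness: a=-1, b=0


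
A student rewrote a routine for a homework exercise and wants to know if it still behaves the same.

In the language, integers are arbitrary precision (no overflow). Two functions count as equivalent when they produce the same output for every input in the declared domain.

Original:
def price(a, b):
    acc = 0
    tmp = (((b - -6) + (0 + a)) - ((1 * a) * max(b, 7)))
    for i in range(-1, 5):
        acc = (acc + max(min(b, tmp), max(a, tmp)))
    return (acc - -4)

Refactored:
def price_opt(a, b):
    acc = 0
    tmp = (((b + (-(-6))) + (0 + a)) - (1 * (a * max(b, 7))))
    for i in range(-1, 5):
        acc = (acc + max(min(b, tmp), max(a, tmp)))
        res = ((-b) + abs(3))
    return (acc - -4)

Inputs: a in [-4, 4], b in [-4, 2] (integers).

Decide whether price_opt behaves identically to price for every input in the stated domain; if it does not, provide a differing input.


The two versions differ — the changes include arithmetic usage differs, and local variable names differ, and statement counts differ, and constant usage differs, and min/max/abs usage differs.
Spot check at a=-2, b=1 — price: acc := 0 | tmp := 19 | iter i=-1: | acc := 19 | iter i=0: | acc := 38 | iter i=1: | acc := 57 | iter i=2: | acc := 76 | iter i=3: | acc := 95 | iter i=4: | acc := 114 | result 118. price_opt: acc := 0 | tmp := 19 | iter i=-1: | acc := 19 | res := 2 | iter i=0: | acc := 38 | res := 2 | iter i=1: | acc := 57 | res := 2 | iter i=2: | acc := 76 | res := 2 | iter i=3: | acc := 95 | res := 2 | iter i=4: | acc := 114 | res := 2 | result 118. Both give 118.
An exhaustive pass over the 63 declared inputs shows identical outputs.
verdict: equivalent


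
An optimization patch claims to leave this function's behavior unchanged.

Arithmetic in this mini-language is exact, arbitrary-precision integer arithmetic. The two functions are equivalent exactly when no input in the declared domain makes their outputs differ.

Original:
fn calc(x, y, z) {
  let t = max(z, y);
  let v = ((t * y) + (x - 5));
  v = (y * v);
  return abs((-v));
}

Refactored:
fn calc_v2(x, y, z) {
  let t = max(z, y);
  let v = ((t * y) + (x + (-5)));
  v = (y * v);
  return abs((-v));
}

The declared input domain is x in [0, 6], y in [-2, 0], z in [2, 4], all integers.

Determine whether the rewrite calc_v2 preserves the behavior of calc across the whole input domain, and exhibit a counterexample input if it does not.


Side by side, the visible changes include: arithmetic usage differs.
One worked example (x=2, y=-2, z=2) — calc: t := 2 | v := -7 | v := 14 | result 14; calc_v2: t := 2 | v := -7 | v := 14 | result 14; agreement on 14.
Sweeping the whole domain (63 inputs) finds no disagreement.
verdict: equivalent


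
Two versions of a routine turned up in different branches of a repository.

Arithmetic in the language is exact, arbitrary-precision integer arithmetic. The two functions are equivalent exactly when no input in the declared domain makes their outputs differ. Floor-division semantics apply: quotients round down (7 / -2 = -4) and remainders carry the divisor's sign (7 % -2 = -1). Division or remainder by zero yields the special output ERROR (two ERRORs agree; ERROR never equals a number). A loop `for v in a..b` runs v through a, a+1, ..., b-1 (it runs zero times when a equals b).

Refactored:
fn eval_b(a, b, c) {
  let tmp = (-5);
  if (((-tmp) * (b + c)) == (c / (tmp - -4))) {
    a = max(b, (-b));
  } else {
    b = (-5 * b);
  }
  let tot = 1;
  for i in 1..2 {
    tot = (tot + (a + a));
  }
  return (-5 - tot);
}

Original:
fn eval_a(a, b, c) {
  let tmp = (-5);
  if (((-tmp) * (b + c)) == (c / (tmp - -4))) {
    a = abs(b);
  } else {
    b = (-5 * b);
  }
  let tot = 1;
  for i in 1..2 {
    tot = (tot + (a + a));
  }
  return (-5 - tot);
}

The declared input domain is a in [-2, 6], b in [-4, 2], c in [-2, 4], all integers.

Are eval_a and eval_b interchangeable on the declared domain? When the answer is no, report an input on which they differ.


Although min/max/abs usage differs, 441/441 inputs agree.
verdict: equivalent


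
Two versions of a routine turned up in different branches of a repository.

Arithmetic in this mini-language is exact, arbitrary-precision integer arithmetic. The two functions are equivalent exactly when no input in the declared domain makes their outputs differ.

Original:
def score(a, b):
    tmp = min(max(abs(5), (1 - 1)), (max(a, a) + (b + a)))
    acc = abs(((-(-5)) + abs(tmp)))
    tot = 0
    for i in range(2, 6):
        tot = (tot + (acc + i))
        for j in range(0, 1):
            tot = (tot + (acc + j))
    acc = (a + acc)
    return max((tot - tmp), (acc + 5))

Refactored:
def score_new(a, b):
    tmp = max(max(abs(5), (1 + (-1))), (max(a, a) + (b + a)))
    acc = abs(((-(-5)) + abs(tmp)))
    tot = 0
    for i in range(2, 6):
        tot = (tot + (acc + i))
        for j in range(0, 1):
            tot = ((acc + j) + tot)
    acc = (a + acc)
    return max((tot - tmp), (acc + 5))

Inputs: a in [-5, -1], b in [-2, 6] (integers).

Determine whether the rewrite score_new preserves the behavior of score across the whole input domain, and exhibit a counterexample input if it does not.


On input a=-5, b=-2, score returns 162 while score_new returns 89.
verdict: not equivalent; witness: a=-5, b=-2


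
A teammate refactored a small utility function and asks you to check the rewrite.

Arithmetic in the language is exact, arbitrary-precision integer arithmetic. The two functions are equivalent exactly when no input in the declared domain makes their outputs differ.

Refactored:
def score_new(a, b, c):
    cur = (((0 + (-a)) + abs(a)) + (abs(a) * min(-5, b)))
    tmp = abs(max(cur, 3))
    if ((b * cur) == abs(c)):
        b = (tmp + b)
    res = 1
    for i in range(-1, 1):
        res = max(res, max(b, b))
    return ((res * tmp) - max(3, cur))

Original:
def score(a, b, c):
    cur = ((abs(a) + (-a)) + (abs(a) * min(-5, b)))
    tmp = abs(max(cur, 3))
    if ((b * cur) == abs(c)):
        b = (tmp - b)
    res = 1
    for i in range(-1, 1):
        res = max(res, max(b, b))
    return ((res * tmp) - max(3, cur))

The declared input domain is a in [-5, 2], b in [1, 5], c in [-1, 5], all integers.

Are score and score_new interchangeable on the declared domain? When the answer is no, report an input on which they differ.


Input a=0, b=1, c=0: 3 from score versus 9 from score_new.
verdict: not equivalent; witness: a=0, b=1, c=0


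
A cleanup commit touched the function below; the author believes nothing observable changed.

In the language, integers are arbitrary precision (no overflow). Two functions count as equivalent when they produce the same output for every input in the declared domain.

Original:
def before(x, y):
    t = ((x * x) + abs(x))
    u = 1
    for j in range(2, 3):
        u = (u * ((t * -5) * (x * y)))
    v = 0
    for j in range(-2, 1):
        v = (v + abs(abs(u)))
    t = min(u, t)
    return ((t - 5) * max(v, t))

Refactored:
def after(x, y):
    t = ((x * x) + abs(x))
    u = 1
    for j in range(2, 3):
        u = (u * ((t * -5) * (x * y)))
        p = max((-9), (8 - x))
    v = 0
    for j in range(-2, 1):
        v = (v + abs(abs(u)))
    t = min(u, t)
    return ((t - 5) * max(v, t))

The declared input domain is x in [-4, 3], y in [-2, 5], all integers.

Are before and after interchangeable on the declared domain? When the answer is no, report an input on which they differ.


Equivalent — the differences include arithmetic usage differs; also min/max/abs usage differs; also constant usage differs; also local variable names differ; also statement counts differ, yet no declared input distinguishes the two.
Spot check at x=1, y=5 — before: t becomes 2; next u becomes 1; next at j=2:; next u becomes -50; next v becomes 0; next at j=-2:; next v becomes 50; next at j=-1:; next v becomes 100; next at j=0:; next v becomes 150; next t becomes -50; next final value -8250. after: t becomes 2; next u becomes 1; next at j=2:; next u becomes -50; next p becomes 7; next v becomes 0; next at j=-2:; next v becomes 50; next at j=-1:; next v becomes 100; next at j=0:; next v becomes 150; next t becomes -50; next final value -8250. Both give -8250.
Sweeping the whole domain (64 inputs) finds no disagreement.
verdict: equivalent


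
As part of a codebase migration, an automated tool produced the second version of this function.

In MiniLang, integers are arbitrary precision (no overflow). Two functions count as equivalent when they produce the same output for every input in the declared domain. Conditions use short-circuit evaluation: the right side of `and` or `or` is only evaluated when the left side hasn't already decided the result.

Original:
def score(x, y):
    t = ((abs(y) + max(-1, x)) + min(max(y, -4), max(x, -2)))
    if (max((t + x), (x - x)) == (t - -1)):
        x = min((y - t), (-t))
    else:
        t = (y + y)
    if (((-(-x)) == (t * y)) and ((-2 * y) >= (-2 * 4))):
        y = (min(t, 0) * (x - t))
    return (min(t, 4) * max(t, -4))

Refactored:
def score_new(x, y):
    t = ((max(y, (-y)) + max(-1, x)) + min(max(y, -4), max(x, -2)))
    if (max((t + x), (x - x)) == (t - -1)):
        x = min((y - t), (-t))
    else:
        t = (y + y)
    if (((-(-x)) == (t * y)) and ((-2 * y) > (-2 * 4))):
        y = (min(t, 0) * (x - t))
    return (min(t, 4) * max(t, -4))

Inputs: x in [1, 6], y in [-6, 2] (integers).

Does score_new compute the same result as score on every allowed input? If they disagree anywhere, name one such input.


Equivalent. The suspicious edit (`((-2 * y) >= (-2 * 4))` became `((-2 * y) > (-2 * 4))`) never changes the result for any input inside the declared domain.
Every one of the 54 inputs gives matching results.
As a probe, take x=4, y=0: score runs t becomes 4; next (max((t + x), (x - x)) == (t - -1)) evaluates to false; next t becomes 0; next (((-(-x)) == (t * y)) and ((-2 * y) >= (-2 * 4))) evaluates to false; next final value 0; score_new runs t becomes 4; next (max((t + x), (x - x)) == (t - -1)) evaluates to false; next t becomes 0; next (((-(-x)) == (t * y)) and ((-2 * y) > (-2 * 4))) evaluates to false; next final value 0; both end at 0.
verdict: equivalent


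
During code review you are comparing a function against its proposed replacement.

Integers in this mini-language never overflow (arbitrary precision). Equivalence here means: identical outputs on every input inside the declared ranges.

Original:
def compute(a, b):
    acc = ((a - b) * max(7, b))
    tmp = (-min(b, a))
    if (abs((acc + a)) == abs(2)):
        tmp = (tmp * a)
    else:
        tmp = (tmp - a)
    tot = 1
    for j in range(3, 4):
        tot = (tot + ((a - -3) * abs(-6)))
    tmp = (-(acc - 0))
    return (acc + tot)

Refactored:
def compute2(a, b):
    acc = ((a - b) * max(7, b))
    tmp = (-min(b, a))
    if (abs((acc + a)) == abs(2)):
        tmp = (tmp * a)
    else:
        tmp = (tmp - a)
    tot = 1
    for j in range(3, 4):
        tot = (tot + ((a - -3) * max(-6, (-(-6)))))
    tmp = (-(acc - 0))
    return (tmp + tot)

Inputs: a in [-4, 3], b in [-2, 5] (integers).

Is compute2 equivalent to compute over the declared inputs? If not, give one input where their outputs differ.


There is a counterexample at a=-4, b=-2: -19 on one side, 9 on the other.
compute: acc becomes -14; next tmp becomes 4; next (abs((acc + a)) == abs(2)) evaluates to false; next tmp becomes 8; next tot becomes 1; next at j=3:; next tot becomes -5; next tmp becomes 14; next final value -19
compute2: acc becomes -14; next tmp becomes 4; next (abs((acc + a)) == abs(2)) evaluates to false; next tmp becomes 8; next tot becomes 1; next at j=3:; next tot becomes -5; next tmp becomes 14; next final value 9
verdict: not equivalent; witness: a=-4, b=-2


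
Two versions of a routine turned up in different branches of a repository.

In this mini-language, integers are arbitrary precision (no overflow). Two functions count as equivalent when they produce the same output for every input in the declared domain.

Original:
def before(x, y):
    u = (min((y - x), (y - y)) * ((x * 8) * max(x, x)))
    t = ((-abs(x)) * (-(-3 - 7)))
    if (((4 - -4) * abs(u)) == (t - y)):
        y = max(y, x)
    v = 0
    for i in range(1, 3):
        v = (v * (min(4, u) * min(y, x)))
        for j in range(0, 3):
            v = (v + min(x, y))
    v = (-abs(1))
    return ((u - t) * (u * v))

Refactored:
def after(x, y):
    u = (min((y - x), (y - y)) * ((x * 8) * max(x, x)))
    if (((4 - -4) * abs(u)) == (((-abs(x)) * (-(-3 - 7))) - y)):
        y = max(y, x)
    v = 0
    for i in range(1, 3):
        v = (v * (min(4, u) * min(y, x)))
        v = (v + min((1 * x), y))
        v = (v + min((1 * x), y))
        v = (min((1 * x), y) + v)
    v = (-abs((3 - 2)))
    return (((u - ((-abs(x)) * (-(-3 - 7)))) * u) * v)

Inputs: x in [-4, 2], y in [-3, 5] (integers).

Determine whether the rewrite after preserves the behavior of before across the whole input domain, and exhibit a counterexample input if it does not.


Comparing the listings, the differences include: arithmetic usage differs; loop structure differs; constant usage differs; min/max/abs usage differs; local variable names differ.
Tracing x=-1, y=5: before: u := 0 | t := -10 | (((4 - -4) * abs(u)) == (t - y)): false | v := 0 | iter i=1: | v := 0 | iter j=0: | v := -1 | iter j=1: | v := -2 | iter j=2: | v := -3 | iter i=2: | v := 0 | iter j=0: | v := -1 | iter j=1: | v := -2 | iter j=2: | v := -3 | v := -1 | result 0 | after: u := 0 | (((4 - -4) * abs(u)) == (((-abs(x)) * (-(-3 - 7))) - y)): false | v := 0 | iter i=1: | v := 0 | v := -1 | v := -2 | v := -3 | iter i=2: | v := 0 | v := -1 | v := -2 | v := -3 | v := -1 | result 0 — matching result 0.
Checked all 63 inputs in the declared domain: the outputs agree on every one.
verdict: equivalent


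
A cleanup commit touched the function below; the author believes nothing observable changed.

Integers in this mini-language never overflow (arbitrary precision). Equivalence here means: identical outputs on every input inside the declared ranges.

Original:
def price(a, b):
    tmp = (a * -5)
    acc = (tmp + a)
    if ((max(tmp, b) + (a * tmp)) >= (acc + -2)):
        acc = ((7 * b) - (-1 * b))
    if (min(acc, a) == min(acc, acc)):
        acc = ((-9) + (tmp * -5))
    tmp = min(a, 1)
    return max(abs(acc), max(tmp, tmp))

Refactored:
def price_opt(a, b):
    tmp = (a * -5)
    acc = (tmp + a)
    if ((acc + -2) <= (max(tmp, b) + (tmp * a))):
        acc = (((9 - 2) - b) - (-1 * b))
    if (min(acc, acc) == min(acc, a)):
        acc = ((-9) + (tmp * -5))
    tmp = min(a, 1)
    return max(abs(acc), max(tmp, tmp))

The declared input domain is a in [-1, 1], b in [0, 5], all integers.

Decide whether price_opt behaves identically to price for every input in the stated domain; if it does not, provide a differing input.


The rewrite breaks on a=0, b=0, where the results are 9 and 7.
price: tmp = 0; acc = 0; ((max(tmp, b) + (a * tmp)) >= (acc + -2)) -> true; acc = 0; (min(acc, a) == min(acc, acc)) -> true; acc = -9; tmp = 0; return 9
price_opt: tmp = 0; acc = 0; ((acc + -2) <= (max(tmp, b) + (tmp * a))) -> true; acc = 7; (min(acc, acc) == min(acc, a)) -> false; tmp = 0; return 7
verdict: not equivalent; witness: a=0, b=0


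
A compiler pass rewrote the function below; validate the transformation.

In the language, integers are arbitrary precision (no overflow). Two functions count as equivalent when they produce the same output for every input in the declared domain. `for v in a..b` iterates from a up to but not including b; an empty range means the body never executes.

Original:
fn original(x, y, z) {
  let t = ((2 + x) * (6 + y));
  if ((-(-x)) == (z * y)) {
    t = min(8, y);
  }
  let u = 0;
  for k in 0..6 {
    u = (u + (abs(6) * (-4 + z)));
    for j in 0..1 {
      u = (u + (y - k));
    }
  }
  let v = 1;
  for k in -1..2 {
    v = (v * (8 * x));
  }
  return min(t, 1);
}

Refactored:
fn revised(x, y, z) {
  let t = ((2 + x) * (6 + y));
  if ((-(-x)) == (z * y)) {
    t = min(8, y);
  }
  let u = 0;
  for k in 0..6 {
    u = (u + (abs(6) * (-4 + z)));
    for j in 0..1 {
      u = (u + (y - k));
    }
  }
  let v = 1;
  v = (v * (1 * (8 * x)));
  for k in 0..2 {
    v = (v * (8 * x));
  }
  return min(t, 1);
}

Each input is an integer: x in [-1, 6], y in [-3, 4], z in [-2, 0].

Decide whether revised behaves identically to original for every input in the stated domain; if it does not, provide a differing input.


Side by side, the visible changes include: arithmetic usage differs, statement counts differ, constant usage differs, loop structure differs.
Spot check at x=3, y=2, z=-1 — original: t becomes 40; next ((-(-x)) == (z * y)) evaluates to false; next u becomes 0; next at k=0:; next u becomes -30; next at j=0:; next u becomes -28; next at k=1:; next u becomes -58; next at j=0:; next u becomes -57; next at k=2:; next u becomes -87; next at j=0:; next u becomes -87; next at k=3:; next u becomes -117; next at j=0:; next u becomes -118; next at k=4:; next u becomes -148; next at j=0:; next u becomes -150; next at k=5:; next u becomes -180; next at j=0:; next u becomes -183; next v becomes 1; next at k=-1:; next v becomes 24; next at k=0:; next v becomes 576; next at k=1:; next v becomes 13824; next final value 1. revised: t becomes 40; next ((-(-x)) == (z * y)) evaluates to false; next u becomes 0; next at k=0:; next u becomes -30; next at j=0:; next u becomes -28; next at k=1:; next u becomes -58; next at j=0:; next u becomes -57; next at k=2:; next u becomes -87; next at j=0:; next u becomes -87; next at k=3:; next u becomes -117; next at j=0:; next u becomes -118; next at k=4:; next u becomes -148; next at j=0:; next u becomes -150; next at k=5:; next u becomes -180; next at j=0:; next u becomes -183; next v becomes 1; next v becomes 24; next at k=0:; next v becomes 576; next at k=1:; next v becomes 13824; next final value 1. Both give 1.
Checked all 192 inputs in the declared domain: the outputs agree on every one.
verdict: equivalent


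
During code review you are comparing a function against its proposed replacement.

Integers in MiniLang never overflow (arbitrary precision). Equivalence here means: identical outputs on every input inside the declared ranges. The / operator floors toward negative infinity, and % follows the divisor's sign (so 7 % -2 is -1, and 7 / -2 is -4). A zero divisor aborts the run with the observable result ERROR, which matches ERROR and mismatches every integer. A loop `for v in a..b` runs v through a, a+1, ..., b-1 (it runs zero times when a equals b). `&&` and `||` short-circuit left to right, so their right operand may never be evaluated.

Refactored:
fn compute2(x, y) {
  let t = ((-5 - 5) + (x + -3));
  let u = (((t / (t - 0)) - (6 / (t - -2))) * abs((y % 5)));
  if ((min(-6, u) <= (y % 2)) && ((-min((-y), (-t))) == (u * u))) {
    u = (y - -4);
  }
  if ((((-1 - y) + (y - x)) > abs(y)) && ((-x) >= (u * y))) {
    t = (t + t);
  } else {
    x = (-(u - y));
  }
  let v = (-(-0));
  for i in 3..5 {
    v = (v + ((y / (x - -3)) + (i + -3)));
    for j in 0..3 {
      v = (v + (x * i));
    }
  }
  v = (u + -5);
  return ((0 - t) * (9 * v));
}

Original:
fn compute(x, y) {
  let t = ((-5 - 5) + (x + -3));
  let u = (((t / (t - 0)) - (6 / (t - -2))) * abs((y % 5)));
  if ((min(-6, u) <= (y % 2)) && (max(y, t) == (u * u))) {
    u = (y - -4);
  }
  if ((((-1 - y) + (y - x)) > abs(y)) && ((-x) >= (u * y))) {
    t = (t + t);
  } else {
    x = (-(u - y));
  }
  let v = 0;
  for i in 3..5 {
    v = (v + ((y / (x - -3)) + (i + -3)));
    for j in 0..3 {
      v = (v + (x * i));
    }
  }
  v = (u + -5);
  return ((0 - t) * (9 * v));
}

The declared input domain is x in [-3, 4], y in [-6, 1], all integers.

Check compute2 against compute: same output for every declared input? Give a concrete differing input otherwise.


Reading the diff, among the changes: min/max/abs usage differs.
As a probe, take x=-2, y=-6: compute runs t becomes -15; next u becomes 8; next ((min(-6, u) <= (y % 2)) && (max(y, t) == (u * u))) evaluates to false; next ((((-1 - y) + (y - x)) > abs(y)) && ((-x) >= (u * y))) evaluates to false; next x becomes -14; next v becomes 0; next at i=3:; next v becomes 0; next at j=0:; next v becomes -42; next at j=1:; next v becomes -84; next at j=2:; next v becomes -126; next at i=4:; next v becomes -125; next at j=0:; next v becomes -181; next at j=1:; next v becomes -237; next at j=2:; next v becomes -293; next v becomes 3; next final value 405; compute2 runs t becomes -15; next u becomes 8; next ((min(-6, u) <= (y % 2)) && ((-min((-y), (-t))) == (u * u))) evaluates to false; next ((((-1 - y) + (y - x)) > abs(y)) && ((-x) >= (u * y))) evaluates to false; next x becomes -14; next v becomes 0; next at i=3:; next v becomes 0; next at j=0:; next v becomes -42; next at j=1:; next v becomes -84; next at j=2:; next v becomes -126; next at i=4:; next v becomes -125; next at j=0:; next v becomes -181; next at j=1:; next v becomes -237; next at j=2:; next v becomes -293; next v becomes 3; next final value 405; both end at 405.
Every one of the 64 inputs gives matching results.
verdict: equivalent


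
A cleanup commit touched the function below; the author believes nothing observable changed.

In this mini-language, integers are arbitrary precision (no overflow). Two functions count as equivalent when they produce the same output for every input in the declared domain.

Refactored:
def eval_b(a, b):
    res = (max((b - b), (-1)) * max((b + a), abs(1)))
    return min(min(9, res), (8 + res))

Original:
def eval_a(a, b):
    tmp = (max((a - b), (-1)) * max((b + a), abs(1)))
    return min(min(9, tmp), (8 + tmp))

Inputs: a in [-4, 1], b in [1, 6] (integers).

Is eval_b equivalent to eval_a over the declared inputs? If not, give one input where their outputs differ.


Try a=-4, b=1.
eval_a: tmp := -1 | result -1
eval_b: res := 0 | result 0
-1 and 0 differ, so these are not the same function on this domain.
verdict: not equivalent; witness: a=-4, b=1


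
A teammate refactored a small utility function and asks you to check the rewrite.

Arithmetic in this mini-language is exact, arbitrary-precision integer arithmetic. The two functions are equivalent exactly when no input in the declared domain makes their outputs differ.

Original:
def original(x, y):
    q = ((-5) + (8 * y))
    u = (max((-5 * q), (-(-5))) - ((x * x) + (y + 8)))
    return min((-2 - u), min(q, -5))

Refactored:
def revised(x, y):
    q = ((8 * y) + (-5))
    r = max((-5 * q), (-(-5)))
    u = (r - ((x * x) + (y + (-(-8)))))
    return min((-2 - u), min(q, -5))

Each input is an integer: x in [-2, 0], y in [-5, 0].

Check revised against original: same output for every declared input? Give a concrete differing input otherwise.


Side by side, the visible changes include: local variable names differ, plus statement counts differ.
As a probe, take x=-2, y=-1: original runs q=-13, then u=54, then returns -56; revised runs q=-13, then r=65, then u=54, then returns -56; both end at -56.
Every one of the 18 inputs gives matching results.
verdict: equivalent


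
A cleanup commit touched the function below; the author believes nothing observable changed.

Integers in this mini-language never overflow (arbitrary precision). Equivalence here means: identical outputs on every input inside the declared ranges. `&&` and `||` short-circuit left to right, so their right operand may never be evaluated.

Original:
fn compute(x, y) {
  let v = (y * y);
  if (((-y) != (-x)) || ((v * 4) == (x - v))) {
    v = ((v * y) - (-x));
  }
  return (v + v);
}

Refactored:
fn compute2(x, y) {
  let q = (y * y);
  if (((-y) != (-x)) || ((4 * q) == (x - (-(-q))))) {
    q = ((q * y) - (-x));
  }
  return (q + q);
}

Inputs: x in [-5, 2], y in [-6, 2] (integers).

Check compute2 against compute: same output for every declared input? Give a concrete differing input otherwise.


This is a faithful refactor — local variable names differ, but the computed results match everywhere.
As a probe, take x=-1, y=-5: compute runs v becomes 25; next (((-y) != (-x)) || ((v * 4) == (x - v))) evaluates to true; next v becomes -126; next final value -252; compute2 runs q becomes 25; next (((-y) != (-x)) || ((4 * q) == (x - (-(-q))))) evaluates to true; next q becomes -126; next final value -252; both end at -252.
Every one of the 72 inputs gives matching results.
verdict: equivalent


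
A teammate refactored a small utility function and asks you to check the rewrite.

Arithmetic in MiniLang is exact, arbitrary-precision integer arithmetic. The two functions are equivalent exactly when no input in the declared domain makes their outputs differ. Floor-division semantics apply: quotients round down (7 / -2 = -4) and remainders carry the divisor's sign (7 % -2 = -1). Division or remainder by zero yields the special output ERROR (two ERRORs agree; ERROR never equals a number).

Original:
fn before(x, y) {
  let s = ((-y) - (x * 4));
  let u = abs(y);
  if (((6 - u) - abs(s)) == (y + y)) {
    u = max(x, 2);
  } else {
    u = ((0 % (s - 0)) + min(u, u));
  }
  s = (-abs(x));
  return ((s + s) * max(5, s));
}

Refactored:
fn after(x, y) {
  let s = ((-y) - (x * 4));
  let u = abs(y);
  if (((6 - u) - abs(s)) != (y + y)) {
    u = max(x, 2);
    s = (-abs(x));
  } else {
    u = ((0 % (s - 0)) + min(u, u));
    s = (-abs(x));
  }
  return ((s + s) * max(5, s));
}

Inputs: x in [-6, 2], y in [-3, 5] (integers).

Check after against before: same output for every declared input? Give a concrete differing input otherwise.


These are not equivalent — on x=-1, y=4 the outputs split (ERROR vs -10).
before: s := 0 | u := 4 | (((6 - u) - abs(s)) == (y + y)): false | divide-by-zero, output ERROR
after: s := 0 | u := 4 | (((6 - u) - abs(s)) != (y + y)): true | u := 2 | s := -1 | result -10
verdict: not equivalent; witness: x=-1, y=4


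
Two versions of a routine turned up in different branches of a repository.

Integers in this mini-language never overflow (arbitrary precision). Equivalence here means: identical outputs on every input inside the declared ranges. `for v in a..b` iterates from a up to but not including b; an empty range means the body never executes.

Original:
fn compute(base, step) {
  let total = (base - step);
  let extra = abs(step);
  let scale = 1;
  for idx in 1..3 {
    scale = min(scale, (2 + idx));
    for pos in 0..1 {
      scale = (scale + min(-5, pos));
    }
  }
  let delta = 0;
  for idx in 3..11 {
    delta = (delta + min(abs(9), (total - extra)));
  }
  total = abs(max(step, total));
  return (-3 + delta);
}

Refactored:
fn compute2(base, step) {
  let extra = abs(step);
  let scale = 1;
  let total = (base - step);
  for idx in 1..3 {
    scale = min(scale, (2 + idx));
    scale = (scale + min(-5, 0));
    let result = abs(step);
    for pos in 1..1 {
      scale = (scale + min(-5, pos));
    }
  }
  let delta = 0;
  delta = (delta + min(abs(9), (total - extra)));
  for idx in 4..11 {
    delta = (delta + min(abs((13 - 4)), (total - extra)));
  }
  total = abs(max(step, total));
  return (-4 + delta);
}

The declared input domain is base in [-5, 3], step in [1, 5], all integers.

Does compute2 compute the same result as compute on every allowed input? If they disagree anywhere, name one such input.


Try base=-5, step=1.
compute: total := -6 | extra := 1 | scale := 1 | iter idx=1: | scale := 1 | iter pos=0: | scale := -4 | iter idx=2: | scale := -4 | iter pos=0: | scale := -9 | delta := 0 | iter idx=3: | delta := -7 | iter idx=4: | delta := -14 | iter idx=5: | delta := -21 | iter idx=6: | delta := -28 | iter idx=7: | delta := -35 | iter idx=8: | delta := -42 | iter idx=9: | delta := -49 | iter idx=10: | delta := -56 | total := 1 | result -59
compute2: extra := 1 | scale := 1 | total := -6 | iter idx=1: | scale := 1 | scale := -4 | result := 1 | loop over pos: empty range | iter idx=2: | scale := -4 | scale := -9 | result := 1 | loop over pos: empty range | delta := 0 | delta := -7 | iter idx=4: | delta := -14 | iter idx=5: | delta := -21 | iter idx=6: | delta := -28 | iter idx=7: | delta := -35 | iter idx=8: | delta := -42 | iter idx=9: | delta := -49 | iter idx=10: | delta := -56 | total := 1 | result -60
-59 != -60, so the rewrite changes behavior.
verdict: not equivalent; witness: base=-5, step=1
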